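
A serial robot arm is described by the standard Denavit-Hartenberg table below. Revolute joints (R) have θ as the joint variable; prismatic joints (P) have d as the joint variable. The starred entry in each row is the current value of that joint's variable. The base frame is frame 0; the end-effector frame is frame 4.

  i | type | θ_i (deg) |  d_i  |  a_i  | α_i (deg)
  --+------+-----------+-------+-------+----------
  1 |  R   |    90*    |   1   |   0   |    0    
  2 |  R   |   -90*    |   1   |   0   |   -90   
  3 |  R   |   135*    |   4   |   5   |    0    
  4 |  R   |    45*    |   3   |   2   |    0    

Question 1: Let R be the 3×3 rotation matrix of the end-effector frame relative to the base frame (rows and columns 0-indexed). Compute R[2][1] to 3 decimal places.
End-effector y-axis (col 1 of R) = (-0.0000,-0.0000,1.0000)
R[2][1] = 1.0000

1.000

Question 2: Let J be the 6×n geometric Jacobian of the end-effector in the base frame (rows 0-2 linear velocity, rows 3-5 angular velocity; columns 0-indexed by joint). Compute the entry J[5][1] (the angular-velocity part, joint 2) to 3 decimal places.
1.000

axis z_1 = (0.0000,0.0000,1.0000); lever o_n−o_1 = (-5.5355,7.0000,-2.5355)
cross product → J_v[:, 1] = (-7.0000,-5.5355,0.0000)
J_ω[:, 1] = z_1
entry J[5][1] = 1.0000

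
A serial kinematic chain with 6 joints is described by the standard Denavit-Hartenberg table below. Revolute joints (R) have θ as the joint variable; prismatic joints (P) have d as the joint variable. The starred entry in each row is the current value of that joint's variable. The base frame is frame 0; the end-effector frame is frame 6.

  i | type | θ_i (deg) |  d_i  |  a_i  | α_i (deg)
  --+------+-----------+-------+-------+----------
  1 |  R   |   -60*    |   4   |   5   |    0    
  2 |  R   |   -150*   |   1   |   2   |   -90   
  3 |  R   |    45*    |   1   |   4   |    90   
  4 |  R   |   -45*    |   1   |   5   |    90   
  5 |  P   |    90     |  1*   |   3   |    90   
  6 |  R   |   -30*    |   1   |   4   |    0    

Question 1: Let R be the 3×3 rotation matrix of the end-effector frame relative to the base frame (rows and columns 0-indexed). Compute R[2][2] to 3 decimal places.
End-effector z-axis (col 2 of R) = (-0.0795,0.8624,-0.5000)
R[2][2] = -0.5000

-0.500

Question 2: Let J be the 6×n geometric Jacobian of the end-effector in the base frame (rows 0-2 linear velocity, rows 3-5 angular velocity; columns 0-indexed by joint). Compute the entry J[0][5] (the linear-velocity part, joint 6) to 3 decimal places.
1.500

axis z_5 = (-0.0795,0.8624,-0.5000); lever o_n−o_5 = (-3.7739,1.3624,0.9495)
cross product → J_v[:, 5] = (1.5000,1.9624,3.1463)
J_ω[:, 5] = z_5
entry J[0][5] = 1.5000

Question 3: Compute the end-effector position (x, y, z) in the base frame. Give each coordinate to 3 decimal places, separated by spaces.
-8.016 4.669 3.949

after link 1: o_1 = (2.5000, -4.3301, 4.0000)
after link 2: o_2 = (0.7679, -3.3301, 5.0000)
after link 3: o_3 = (-2.1815, -2.7819, 2.1716)
after link 4: o_4 = (-3.1912, 1.8835, 0.3787)
after link 5: o_5 = (-4.2418, 3.3065, 3.0000)
after link 6: o_6 = (-8.0157, 4.6689, 3.9495)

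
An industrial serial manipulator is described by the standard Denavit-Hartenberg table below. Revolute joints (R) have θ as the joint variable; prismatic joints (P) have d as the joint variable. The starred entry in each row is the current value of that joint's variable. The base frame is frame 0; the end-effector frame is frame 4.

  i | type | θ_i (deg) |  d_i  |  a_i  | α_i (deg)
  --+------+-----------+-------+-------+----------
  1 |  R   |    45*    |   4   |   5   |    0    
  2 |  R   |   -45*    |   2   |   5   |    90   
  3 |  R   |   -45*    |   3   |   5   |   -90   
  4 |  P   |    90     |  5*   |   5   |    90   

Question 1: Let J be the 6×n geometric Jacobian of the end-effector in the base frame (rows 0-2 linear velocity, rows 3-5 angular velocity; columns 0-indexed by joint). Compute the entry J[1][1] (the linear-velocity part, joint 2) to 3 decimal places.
12.071

axis z_1 = (0.0000,0.0000,1.0000); lever o_n−o_1 = (12.0711,2.0000,2.0000)
cross product → J_v[:, 1] = (-2.0000,12.0711,0.0000)
J_ω[:, 1] = z_1
entry J[1][1] = 12.0711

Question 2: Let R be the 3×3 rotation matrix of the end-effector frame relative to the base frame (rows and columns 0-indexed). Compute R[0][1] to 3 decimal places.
0.707

End-effector y-axis (col 1 of R) = (0.7071,-0.0000,0.7071)
R[0][1] = 0.7071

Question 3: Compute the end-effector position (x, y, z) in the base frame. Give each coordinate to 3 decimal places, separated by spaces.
after link 1: o_1 = (3.5355, 3.5355, 4.0000)
after link 2: o_2 = (8.5355, 3.5355, 6.0000)
after link 3: o_3 = (12.0711, 0.5355, 2.4645)
after link 4: o_4 = (15.6066, 5.5355, 6.0000)

15.607 5.536 6.000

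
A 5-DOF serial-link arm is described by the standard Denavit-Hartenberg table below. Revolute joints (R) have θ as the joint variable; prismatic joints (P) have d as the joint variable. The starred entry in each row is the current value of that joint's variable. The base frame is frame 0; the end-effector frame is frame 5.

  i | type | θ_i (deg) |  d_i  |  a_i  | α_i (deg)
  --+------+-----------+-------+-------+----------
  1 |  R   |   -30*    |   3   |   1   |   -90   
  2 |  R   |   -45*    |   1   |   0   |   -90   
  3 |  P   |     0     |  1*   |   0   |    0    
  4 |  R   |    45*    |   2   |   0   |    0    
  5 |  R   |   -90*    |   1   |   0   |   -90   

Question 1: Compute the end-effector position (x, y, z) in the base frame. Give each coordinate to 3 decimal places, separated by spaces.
3.816 -1.048 0.172

after link 1: o_1 = (0.8660, -0.5000, 3.0000)
after link 2: o_2 = (1.3660, 0.3660, 3.0000)
after link 3: o_3 = (1.9784, 0.0125, 2.2929)
after link 4: o_4 = (3.2031, -0.6946, 0.8787)
after link 5: o_5 = (3.8155, -1.0482, 0.1716)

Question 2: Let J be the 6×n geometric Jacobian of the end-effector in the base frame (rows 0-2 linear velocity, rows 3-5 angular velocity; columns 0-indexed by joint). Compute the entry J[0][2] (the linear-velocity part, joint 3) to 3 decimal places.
prismatic axis z_2 = (0.6124,-0.3536,-0.7071)
J_v[:, 2] = z_2; J_ω[:, 2] = (0,0,0)
entry J[0][2] = 0.6124

0.612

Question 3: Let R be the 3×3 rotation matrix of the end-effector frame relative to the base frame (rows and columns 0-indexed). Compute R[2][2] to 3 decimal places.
End-effector z-axis (col 2 of R) = (0.0795,-0.8624,0.5000)
R[2][2] = 0.5000

0.500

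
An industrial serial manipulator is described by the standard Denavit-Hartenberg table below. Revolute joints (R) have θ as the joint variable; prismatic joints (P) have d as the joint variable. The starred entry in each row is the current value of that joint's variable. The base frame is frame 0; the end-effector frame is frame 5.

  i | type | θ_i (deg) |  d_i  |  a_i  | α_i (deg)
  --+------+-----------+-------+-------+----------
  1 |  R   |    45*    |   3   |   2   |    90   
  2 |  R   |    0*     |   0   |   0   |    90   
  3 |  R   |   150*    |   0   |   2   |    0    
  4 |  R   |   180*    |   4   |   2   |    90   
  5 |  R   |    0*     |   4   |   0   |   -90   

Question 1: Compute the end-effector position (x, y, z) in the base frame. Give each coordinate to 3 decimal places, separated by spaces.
-2.449 2.449 -1.000

after link 1: o_1 = (1.4142, 1.4142, 3.0000)
after link 2: o_2 = (1.4142, 1.4142, 3.0000)
after link 3: o_3 = (0.8966, -0.5176, 3.0000)
after link 4: o_4 = (1.4142, 1.4142, -1.0000)
after link 5: o_5 = (-2.4495, 2.4495, -1.0000)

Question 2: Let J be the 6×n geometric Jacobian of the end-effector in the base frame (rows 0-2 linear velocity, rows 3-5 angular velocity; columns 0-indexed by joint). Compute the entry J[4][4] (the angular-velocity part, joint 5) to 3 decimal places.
0.259

axis z_4 = (-0.9659,0.2588,-0.0000); lever o_n−o_4 = (-3.8637,1.0353,-0.0000)
cross product → J_v[:, 4] = (0.0000,0.0000,0.0000)
J_ω[:, 4] = z_4
entry J[4][4] = 0.2588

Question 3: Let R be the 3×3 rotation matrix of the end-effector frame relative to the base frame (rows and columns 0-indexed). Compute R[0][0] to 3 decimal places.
End-effector x-axis (col 0 of R) = (0.2588,0.9659,-0.0000)
R[0][0] = 0.2588

0.259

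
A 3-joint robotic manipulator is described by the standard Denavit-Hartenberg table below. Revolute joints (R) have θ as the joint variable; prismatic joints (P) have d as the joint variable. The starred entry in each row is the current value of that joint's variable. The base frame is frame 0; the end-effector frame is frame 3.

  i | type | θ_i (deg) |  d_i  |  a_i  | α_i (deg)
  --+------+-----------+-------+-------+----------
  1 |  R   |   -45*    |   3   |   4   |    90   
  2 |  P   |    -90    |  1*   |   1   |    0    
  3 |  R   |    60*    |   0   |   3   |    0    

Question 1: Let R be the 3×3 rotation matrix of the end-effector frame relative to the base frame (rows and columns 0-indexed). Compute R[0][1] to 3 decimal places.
0.354

End-effector y-axis (col 1 of R) = (0.3536,-0.3536,0.8660)
R[0][1] = 0.3536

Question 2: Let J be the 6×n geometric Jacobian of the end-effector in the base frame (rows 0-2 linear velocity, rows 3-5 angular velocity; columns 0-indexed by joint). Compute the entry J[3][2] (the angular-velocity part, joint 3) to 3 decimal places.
-0.707

axis z_2 = (-0.7071,-0.7071,0.0000); lever o_n−o_2 = (1.8371,-1.8371,-1.5000)
cross product → J_v[:, 2] = (1.0607,-1.0607,2.5981)
J_ω[:, 2] = z_2
entry J[3][2] = -0.7071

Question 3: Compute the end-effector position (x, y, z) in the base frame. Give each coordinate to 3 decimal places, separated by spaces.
after link 1: o_1 = (2.8284, -2.8284, 3.0000)
after link 2: o_2 = (2.1213, -3.5355, 2.0000)
after link 3: o_3 = (3.9584, -5.3727, 0.5000)

3.958 -5.373 0.500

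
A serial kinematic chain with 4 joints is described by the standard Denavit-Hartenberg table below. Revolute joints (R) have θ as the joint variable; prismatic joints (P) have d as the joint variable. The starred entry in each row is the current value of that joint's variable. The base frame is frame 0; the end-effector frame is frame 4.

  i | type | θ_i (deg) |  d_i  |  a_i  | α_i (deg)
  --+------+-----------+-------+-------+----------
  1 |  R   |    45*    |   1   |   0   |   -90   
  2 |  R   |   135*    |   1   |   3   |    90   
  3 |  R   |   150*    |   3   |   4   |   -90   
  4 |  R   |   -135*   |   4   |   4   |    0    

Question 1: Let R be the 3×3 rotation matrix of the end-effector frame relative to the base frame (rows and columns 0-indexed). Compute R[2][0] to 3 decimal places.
-0.933

End-effector x-axis (col 0 of R) = (0.2974,-0.2026,-0.9330)
R[2][0] = -0.9330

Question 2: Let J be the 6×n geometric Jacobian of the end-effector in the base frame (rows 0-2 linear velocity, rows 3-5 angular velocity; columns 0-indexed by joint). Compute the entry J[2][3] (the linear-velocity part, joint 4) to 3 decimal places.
axis z_3 = (0.8624,-0.3624,0.3536); lever o_n−o_3 = (4.6390,-2.2600,-2.3178)
cross product → J_v[:, 3] = (1.6390,3.6390,-0.2679)
J_ω[:, 3] = z_3
entry J[2][3] = -0.2679

-0.268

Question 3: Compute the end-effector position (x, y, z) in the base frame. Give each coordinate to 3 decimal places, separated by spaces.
after link 1: o_1 = (0.0000, 0.0000, 1.0000)
after link 2: o_2 = (-2.2071, -0.7929, -1.1213)
after link 3: o_3 = (-0.3893, 3.8534, -0.7932)
after link 4: o_4 = (4.2497, 1.5934, -3.1110)

4.250 1.593 -3.111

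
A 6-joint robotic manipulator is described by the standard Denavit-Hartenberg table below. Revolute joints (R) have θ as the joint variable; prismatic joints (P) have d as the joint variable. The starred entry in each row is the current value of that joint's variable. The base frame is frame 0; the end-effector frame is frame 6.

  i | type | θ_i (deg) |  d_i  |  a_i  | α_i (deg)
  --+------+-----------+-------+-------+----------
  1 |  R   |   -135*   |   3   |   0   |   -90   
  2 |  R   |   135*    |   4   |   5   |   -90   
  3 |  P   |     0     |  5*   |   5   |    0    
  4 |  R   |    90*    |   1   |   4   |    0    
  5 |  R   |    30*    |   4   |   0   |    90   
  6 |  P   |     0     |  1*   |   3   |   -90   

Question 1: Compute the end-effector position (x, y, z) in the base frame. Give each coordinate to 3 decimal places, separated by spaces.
7.492 11.874 3.448

after link 1: o_1 = (0.0000, 0.0000, 3.0000)
after link 2: o_2 = (5.3284, -0.3284, -0.5355)
after link 3: o_3 = (10.3284, 4.6716, -0.5355)
after link 4: o_4 = (8.0000, 8.0000, 0.1716)
after link 5: o_5 = (10.0000, 10.0000, 3.0000)
after link 6: o_6 = (7.4923, 11.8737, 3.4483)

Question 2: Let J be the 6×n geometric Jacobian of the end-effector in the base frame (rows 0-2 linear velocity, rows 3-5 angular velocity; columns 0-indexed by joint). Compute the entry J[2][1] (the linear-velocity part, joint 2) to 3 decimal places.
13.694

axis z_1 = (0.7071,-0.7071,0.0000); lever o_n−o_1 = (7.4923,11.8737,0.4483)
cross product → J_v[:, 1] = (-0.3170,-0.3170,13.6938)
J_ω[:, 1] = z_1
entry J[2][1] = 13.6938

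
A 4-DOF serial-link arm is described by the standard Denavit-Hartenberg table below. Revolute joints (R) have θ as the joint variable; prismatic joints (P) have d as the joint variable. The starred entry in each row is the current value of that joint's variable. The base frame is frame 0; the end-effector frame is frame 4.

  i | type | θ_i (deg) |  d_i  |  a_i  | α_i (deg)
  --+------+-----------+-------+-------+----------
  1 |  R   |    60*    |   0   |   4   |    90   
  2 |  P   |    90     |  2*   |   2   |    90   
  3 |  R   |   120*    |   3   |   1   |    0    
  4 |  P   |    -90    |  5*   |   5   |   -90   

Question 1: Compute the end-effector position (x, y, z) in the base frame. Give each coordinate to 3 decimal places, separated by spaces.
10.647 7.709 5.830

after link 1: o_1 = (2.0000, 3.4641, 0.0000)
after link 2: o_2 = (3.7321, 2.4641, 2.0000)
after link 3: o_3 = (5.9821, 4.6292, 1.5000)
after link 4: o_4 = (10.6471, 7.7093, 5.8301)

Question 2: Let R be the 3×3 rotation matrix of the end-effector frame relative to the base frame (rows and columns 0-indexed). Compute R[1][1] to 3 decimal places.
-0.866

End-effector y-axis (col 1 of R) = (-0.5000,-0.8660,0.0000)
R[1][1] = -0.8660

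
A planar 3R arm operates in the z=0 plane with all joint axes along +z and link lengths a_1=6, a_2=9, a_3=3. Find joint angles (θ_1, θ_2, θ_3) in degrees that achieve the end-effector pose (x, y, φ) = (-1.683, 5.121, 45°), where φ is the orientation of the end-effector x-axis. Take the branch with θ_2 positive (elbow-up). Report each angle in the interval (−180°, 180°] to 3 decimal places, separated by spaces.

wrist centre = target − a_3·(cos φ, sin φ) = (-3.8043, 2.9997)
cos θ_2 = (23.4709−6²−9²)/(2·6·9) = -0.8660; θ_2 = 149.9982° (elbow-up)
β = atan2(2.9997,-3.8043) = 141.7445°; ψ = atan2(4.5002,-1.7941) = 111.7354°
θ_1 = β − ψ = 30.0090°
θ_3 = φ − θ_1 − θ_2 = -135.0073° (wrapped to (-180°,180°])

30.009 149.998 -135.007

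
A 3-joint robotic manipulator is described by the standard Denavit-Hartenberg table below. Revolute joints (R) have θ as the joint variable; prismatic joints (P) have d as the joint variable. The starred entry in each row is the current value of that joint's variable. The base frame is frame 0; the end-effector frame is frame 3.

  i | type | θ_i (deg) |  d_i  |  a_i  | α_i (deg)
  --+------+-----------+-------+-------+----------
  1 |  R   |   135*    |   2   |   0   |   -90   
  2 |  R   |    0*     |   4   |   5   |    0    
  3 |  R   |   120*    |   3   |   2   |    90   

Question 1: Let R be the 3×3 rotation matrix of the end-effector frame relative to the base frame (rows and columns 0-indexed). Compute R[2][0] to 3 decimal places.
-0.866

End-effector x-axis (col 0 of R) = (0.3536,-0.3536,-0.8660)
R[2][0] = -0.8660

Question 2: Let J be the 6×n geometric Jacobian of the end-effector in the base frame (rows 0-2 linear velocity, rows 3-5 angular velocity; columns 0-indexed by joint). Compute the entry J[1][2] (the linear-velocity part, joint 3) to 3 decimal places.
axis z_2 = (-0.7071,-0.7071,0.0000); lever o_n−o_2 = (-1.4142,-2.8284,-1.7321)
cross product → J_v[:, 2] = (1.2247,-1.2247,1.0000)
J_ω[:, 2] = z_2
entry J[1][2] = -1.2247

-1.225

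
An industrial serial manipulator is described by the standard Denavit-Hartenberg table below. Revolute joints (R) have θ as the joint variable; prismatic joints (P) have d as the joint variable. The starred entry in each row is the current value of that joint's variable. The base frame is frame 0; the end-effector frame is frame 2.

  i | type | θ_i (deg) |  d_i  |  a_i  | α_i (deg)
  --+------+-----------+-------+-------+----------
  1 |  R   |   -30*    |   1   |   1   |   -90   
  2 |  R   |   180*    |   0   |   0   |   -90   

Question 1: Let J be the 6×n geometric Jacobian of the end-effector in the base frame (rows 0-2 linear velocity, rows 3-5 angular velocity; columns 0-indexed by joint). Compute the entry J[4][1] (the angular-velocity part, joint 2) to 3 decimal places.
0.866

axis z_1 = (0.5000,0.8660,0.0000); lever o_n−o_1 = (0.0000,0.0000,0.0000)
cross product → J_v[:, 1] = (0.0000,0.0000,0.0000)
J_ω[:, 1] = z_1
entry J[4][1] = 0.8660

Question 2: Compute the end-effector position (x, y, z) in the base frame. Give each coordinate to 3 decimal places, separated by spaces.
after link 1: o_1 = (0.8660, -0.5000, 1.0000)
after link 2: o_2 = (0.8660, -0.5000, 1.0000)

0.866 -0.500 1.000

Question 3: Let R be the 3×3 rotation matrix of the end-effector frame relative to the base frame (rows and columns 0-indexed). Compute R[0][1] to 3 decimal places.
-0.500

End-effector y-axis (col 1 of R) = (-0.5000,-0.8660,0.0000)
R[0][1] = -0.5000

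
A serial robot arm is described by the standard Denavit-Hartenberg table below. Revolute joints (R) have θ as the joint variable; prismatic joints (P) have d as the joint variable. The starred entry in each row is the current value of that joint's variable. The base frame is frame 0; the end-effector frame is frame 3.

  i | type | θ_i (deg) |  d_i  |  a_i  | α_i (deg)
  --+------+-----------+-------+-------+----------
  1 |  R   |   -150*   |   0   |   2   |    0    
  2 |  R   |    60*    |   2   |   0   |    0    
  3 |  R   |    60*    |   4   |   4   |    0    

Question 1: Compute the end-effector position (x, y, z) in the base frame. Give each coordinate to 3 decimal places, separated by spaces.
after link 1: o_1 = (-1.7321, -1.0000, 0.0000)
after link 2: o_2 = (-1.7321, -1.0000, 2.0000)
after link 3: o_3 = (1.7321, -3.0000, 6.0000)

1.732 -3.000 6.000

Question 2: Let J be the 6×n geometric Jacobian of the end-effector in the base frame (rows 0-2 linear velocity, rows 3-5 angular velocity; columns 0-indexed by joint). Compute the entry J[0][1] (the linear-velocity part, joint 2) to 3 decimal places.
axis z_1 = (0.0000,0.0000,1.0000); lever o_n−o_1 = (3.4641,-2.0000,6.0000)
cross product → J_v[:, 1] = (2.0000,3.4641,-0.0000)
J_ω[:, 1] = z_1
entry J[0][1] = 2.0000

2.000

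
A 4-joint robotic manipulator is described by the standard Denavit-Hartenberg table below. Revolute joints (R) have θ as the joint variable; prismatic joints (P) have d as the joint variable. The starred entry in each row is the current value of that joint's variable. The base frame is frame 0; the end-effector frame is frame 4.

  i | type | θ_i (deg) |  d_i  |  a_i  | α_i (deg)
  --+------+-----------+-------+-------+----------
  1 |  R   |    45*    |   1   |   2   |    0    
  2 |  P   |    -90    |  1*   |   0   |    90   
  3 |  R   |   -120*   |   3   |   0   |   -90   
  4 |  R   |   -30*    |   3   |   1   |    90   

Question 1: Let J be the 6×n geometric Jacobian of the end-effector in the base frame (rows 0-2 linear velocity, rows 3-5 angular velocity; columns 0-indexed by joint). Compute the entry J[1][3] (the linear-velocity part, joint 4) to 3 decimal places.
0.789

axis z_3 = (0.6124,-0.6124,-0.5000); lever o_n−o_3 = (1.1774,-1.8845,-2.2500)
cross product → J_v[:, 3] = (0.4356,0.7891,-0.4330)
J_ω[:, 3] = z_3
entry J[1][3] = 0.7891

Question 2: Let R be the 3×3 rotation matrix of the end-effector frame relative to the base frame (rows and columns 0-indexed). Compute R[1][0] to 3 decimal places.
-0.047

End-effector x-axis (col 0 of R) = (-0.6597,-0.0474,-0.7500)
R[1][0] = -0.0474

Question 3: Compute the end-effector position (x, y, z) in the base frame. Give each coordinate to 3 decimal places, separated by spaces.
after link 1: o_1 = (1.4142, 1.4142, 1.0000)
after link 2: o_2 = (1.4142, 1.4142, 2.0000)
after link 3: o_3 = (-0.7071, -0.7071, 2.0000)
after link 4: o_4 = (0.4703, -2.5916, -0.2500)

0.470 -2.592 -0.250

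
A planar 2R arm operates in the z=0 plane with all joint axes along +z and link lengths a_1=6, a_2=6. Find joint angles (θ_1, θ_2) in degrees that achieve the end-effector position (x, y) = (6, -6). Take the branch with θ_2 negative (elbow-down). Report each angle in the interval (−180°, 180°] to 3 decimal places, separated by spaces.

cos θ_2 = (72.0000−6²−6²)/(2·6·6) = 0.0000; θ_2 = -90.0000° (elbow-down)
β = atan2(-6.0000,6.0000) = -45.0000°; ψ = atan2(-6.0000,6.0000) = -45.0000°
θ_1 = β − ψ = 0.0000°

0.000 -90.000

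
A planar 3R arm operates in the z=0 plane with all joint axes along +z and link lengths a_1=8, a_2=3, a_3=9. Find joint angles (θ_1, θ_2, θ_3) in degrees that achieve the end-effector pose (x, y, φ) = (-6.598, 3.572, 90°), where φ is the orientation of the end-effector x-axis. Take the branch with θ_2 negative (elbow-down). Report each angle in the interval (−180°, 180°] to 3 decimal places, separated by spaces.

-120.000 -90.004 -59.996

wrist centre = target − a_3·(cos φ, sin φ) = (-6.5980, -5.4280)
cos θ_2 = (72.9968−8²−3²)/(2·8·3) = -0.0001; θ_2 = -90.0038° (elbow-down)
β = atan2(-5.4280,-6.5980) = -140.5568°; ψ = atan2(-3.0000,7.9998) = -20.5565°
θ_1 = β − ψ = -120.0003°
θ_3 = φ − θ_1 − θ_2 = -59.9959° (wrapped to (-180°,180°])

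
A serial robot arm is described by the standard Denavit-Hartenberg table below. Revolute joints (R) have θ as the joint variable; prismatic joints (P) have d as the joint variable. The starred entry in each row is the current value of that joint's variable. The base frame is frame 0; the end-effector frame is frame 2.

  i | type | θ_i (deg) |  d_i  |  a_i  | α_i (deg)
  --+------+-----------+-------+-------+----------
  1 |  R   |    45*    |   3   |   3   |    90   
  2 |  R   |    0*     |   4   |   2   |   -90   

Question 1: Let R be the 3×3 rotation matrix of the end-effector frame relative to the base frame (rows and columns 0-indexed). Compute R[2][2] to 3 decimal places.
End-effector z-axis (col 2 of R) = (0.0000,0.0000,1.0000)
R[2][2] = 1.0000

1.000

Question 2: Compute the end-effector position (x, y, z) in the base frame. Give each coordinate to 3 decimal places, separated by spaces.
6.364 0.707 3.000

after link 1: o_1 = (2.1213, 2.1213, 3.0000)
after link 2: o_2 = (6.3640, 0.7071, 3.0000)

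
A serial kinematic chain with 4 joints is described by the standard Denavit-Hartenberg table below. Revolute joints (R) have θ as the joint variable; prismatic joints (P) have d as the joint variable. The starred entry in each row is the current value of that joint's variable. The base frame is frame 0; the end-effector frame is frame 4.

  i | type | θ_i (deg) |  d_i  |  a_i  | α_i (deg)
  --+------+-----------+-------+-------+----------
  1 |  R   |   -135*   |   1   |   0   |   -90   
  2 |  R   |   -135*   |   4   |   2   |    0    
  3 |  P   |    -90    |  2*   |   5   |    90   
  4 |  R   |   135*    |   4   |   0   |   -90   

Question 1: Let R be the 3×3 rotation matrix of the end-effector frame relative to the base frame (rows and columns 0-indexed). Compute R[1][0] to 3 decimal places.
End-effector x-axis (col 0 of R) = (0.1464,-0.8536,0.5000)
R[1][0] = -0.8536

-0.854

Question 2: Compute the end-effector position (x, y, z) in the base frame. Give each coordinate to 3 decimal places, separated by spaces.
5.743 -2.743 -3.950

after link 1: o_1 = (0.0000, 0.0000, 1.0000)
after link 2: o_2 = (3.8284, -1.8284, 2.4142)
after link 3: o_3 = (7.7426, -0.7426, -1.1213)
after link 4: o_4 = (5.7426, -2.7426, -3.9497)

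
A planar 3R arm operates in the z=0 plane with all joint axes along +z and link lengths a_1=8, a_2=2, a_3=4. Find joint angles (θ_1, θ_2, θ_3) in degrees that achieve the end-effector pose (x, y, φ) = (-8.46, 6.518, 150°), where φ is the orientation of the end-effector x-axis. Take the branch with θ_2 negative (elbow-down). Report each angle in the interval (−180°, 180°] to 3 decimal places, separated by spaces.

wrist centre = target − a_3·(cos φ, sin φ) = (-4.9959, 4.5180)
cos θ_2 = (45.3713−8²−2²)/(2·8·2) = -0.7071; θ_2 = -135.0032° (elbow-down)
β = atan2(4.5180,-4.9959) = 137.8756°; ψ = atan2(-1.4141,6.5857) = -12.1190°
θ_1 = β − ψ = 149.9946°
θ_3 = φ − θ_1 − θ_2 = 135.0086° (wrapped to (-180°,180°])

149.995 -135.003 135.009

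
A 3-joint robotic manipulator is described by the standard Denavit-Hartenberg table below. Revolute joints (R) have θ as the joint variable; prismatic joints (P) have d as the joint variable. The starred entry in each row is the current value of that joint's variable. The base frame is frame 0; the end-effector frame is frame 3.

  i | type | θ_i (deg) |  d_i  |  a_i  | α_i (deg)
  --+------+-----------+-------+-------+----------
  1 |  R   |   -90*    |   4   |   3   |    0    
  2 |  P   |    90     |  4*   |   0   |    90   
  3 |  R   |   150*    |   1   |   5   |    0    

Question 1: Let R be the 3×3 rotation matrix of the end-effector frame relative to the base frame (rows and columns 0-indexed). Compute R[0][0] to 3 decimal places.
-0.866

End-effector x-axis (col 0 of R) = (-0.8660,0.0000,0.5000)
R[0][0] = -0.8660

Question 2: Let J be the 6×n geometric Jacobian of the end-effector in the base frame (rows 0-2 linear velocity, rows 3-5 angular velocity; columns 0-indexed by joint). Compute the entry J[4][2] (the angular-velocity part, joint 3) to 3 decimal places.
-1.000

axis z_2 = (0.0000,-1.0000,0.0000); lever o_n−o_2 = (-4.3301,-1.0000,2.5000)
cross product → J_v[:, 2] = (-2.5000,-0.0000,-4.3301)
J_ω[:, 2] = z_2
entry J[4][2] = -1.0000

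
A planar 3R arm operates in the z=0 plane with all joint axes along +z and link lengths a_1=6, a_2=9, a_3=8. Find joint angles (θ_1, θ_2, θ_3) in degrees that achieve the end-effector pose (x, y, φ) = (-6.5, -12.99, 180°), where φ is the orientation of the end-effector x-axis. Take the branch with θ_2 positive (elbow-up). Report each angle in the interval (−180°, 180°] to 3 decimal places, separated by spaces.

wrist centre = target − a_3·(cos φ, sin φ) = (1.5000, -12.9900)
cos θ_2 = (170.9901−6²−9²)/(2·6·9) = 0.4999; θ_2 = 60.0061° (elbow-up)
β = atan2(-12.9900,1.5000) = -83.4130°; ψ = atan2(7.7947,10.4992) = 36.5906°
θ_1 = β − ψ = -120.0036°
θ_3 = φ − θ_1 − θ_2 = -120.0024° (wrapped to (-180°,180°])

-120.004 60.006 -120.002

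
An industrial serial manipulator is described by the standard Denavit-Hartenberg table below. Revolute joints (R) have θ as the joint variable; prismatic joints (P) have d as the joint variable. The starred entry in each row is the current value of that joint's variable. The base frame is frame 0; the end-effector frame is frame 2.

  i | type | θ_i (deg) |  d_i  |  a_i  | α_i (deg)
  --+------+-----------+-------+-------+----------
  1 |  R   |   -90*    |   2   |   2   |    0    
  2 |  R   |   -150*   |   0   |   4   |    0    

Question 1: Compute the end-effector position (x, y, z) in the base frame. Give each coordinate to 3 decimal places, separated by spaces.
-2.000 1.464 2.000

after link 1: o_1 = (0.0000, -2.0000, 2.0000)
after link 2: o_2 = (-2.0000, 1.4641, 2.0000)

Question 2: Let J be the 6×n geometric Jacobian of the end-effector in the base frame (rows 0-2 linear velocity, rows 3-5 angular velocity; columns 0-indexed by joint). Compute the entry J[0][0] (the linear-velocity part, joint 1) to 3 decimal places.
axis z_0 = ẑ; lever o_n−o_0 = (-2.0000,1.4641,2.0000)
cross product → J_v[:, 0] = (-1.4641,-2.0000,0.0000)
J_ω[:, 0] = z_0
entry J[0][0] = -1.4641

-1.464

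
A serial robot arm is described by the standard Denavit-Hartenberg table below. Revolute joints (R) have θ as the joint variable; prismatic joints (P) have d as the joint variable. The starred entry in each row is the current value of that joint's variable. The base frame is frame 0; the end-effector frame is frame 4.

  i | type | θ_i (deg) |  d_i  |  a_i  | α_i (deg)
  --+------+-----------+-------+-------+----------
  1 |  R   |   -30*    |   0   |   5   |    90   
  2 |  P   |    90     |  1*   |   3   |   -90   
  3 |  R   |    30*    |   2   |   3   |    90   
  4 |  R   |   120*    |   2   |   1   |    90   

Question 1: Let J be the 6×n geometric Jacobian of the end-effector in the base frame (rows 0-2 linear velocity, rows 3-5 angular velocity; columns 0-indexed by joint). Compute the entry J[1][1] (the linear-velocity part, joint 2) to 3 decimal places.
-0.866

prismatic axis z_1 = (-0.5000,-0.8660,0.0000)
J_v[:, 1] = z_1; J_ω[:, 1] = (0,0,0)
entry J[1][1] = -0.8660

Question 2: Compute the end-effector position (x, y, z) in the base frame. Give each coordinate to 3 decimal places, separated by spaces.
1.107 -2.350 6.165

after link 1: o_1 = (4.3301, -2.5000, 0.0000)
after link 2: o_2 = (3.8301, -3.3660, 3.0000)
after link 3: o_3 = (2.8481, -1.0670, 5.5981)
after link 4: o_4 = (1.1071, -2.3505, 6.1651)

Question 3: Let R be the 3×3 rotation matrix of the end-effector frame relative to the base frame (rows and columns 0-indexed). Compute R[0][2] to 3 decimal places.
-0.217

End-effector z-axis (col 2 of R) = (-0.2165,0.6250,0.7500)
R[0][2] = -0.2165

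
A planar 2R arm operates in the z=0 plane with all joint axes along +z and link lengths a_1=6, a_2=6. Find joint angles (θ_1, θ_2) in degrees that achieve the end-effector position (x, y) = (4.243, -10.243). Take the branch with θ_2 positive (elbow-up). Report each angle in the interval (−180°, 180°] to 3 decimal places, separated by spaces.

cos θ_2 = (122.9221−6²−6²)/(2·6·6) = 0.7073; θ_2 = 44.9883° (elbow-up)
β = atan2(-10.2430,4.2430) = -67.4990°; ψ = atan2(4.2418,10.2435) = 22.4941°
θ_1 = β − ψ = -89.9931°

-89.993 44.988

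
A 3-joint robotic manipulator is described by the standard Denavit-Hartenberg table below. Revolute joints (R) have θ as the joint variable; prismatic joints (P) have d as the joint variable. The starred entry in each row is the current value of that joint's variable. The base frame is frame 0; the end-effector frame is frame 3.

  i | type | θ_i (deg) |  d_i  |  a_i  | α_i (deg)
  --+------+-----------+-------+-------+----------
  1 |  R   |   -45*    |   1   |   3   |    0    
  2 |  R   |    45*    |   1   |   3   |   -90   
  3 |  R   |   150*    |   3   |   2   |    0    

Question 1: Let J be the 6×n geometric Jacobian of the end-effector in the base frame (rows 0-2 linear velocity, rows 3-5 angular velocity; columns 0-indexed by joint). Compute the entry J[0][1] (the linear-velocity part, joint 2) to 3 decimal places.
axis z_1 = (0.0000,0.0000,1.0000); lever o_n−o_1 = (1.2679,3.0000,0.0000)
cross product → J_v[:, 1] = (-3.0000,1.2679,0.0000)
J_ω[:, 1] = z_1
entry J[0][1] = -3.0000

-3.000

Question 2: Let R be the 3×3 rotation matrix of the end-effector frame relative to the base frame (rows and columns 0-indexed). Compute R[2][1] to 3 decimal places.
End-effector y-axis (col 1 of R) = (-0.5000,-0.0000,0.8660)
R[2][1] = 0.8660

0.866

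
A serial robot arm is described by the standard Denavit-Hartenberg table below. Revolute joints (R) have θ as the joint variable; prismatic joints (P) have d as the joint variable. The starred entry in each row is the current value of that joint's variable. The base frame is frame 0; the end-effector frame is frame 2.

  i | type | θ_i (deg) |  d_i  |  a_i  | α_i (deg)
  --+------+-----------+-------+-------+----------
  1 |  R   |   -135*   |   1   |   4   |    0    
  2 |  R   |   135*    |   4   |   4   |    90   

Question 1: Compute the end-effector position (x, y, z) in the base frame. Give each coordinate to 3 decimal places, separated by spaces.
after link 1: o_1 = (-2.8284, -2.8284, 1.0000)
after link 2: o_2 = (1.1716, -2.8284, 5.0000)

1.172 -2.828 5.000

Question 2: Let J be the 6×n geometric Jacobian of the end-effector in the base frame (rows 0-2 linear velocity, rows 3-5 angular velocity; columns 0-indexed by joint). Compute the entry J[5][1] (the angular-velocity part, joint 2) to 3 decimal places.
axis z_1 = (0.0000,0.0000,1.0000); lever o_n−o_1 = (4.0000,0.0000,4.0000)
cross product → J_v[:, 1] = (0.0000,4.0000,0.0000)
J_ω[:, 1] = z_1
entry J[5][1] = 1.0000

1.000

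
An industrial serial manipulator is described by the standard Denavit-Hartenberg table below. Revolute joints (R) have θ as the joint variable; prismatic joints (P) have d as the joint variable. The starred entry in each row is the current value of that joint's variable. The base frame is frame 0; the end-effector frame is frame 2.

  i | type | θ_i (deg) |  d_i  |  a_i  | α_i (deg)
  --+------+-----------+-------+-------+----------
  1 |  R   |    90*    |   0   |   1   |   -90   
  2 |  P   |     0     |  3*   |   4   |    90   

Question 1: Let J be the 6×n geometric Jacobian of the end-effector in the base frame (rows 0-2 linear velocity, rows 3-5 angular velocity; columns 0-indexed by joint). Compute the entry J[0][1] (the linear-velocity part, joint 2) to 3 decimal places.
prismatic axis z_1 = (-1.0000,0.0000,0.0000)
J_v[:, 1] = z_1; J_ω[:, 1] = (0,0,0)
entry J[0][1] = -1.0000

-1.000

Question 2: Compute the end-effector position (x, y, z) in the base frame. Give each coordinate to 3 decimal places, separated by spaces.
after link 1: o_1 = (0.0000, 1.0000, 0.0000)
after link 2: o_2 = (-3.0000, 5.0000, 0.0000)

-3.000 5.000 0.000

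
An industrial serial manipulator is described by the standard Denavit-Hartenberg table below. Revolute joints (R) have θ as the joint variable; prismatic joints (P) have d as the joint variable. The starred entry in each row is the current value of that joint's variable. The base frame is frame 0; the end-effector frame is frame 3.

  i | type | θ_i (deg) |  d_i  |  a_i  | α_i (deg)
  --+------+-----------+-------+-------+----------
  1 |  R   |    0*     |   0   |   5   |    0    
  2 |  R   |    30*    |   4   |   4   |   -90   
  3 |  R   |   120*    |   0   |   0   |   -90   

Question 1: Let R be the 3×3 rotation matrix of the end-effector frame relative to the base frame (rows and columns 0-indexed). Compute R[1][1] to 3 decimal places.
End-effector y-axis (col 1 of R) = (0.5000,-0.8660,-0.0000)
R[1][1] = -0.8660

-0.866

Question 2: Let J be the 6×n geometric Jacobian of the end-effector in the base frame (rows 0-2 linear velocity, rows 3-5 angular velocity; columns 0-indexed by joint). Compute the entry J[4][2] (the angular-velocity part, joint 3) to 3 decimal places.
0.866

axis z_2 = (-0.5000,0.8660,0.0000); lever o_n−o_2 = (0.0000,0.0000,0.0000)
cross product → J_v[:, 2] = (0.0000,0.0000,-0.0000)
J_ω[:, 2] = z_2
entry J[4][2] = 0.8660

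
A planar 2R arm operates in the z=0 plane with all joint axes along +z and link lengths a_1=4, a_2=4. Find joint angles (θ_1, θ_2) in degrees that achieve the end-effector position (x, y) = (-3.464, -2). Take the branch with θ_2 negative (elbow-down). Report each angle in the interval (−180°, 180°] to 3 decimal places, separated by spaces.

-89.999 -120.001

cos θ_2 = (15.9993−4²−4²)/(2·4·4) = -0.5000; θ_2 = -120.0015° (elbow-down)
β = atan2(-2.0000,-3.4640) = -149.9993°; ψ = atan2(-3.4641,1.9999) = -60.0007°
θ_1 = β − ψ = -89.9985°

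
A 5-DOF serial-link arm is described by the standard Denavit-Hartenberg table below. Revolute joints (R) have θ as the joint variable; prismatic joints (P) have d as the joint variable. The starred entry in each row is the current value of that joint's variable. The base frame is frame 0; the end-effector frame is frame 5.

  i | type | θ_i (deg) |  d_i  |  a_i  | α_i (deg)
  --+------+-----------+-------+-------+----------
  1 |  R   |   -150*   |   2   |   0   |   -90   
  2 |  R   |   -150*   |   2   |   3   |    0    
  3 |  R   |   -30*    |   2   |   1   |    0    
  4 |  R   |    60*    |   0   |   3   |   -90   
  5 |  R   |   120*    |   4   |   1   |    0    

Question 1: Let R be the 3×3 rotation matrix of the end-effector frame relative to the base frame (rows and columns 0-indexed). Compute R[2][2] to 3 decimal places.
End-effector z-axis (col 2 of R) = (-0.7500,-0.4330,0.5000)
R[2][2] = 0.5000

0.500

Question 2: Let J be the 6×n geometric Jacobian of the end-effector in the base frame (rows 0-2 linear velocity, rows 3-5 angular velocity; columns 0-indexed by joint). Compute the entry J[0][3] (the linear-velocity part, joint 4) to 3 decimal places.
-3.607

axis z_3 = (0.5000,-0.8660,0.0000); lever o_n−o_3 = (-2.3505,-0.3571,4.1651)
cross product → J_v[:, 3] = (-3.6071,-2.0825,-2.2141)
J_ω[:, 3] = z_3
entry J[0][3] = -3.6071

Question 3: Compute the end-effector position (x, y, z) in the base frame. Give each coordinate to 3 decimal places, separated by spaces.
2.766 -2.022 7.665

after link 1: o_1 = (0.0000, 0.0000, 2.0000)
after link 2: o_2 = (3.2500, -0.4330, 3.5000)
after link 3: o_3 = (5.1160, -1.6651, 3.5000)
after link 4: o_4 = (6.4151, -0.9151, 6.0981)
after link 5: o_5 = (2.7655, -2.0221, 7.6651)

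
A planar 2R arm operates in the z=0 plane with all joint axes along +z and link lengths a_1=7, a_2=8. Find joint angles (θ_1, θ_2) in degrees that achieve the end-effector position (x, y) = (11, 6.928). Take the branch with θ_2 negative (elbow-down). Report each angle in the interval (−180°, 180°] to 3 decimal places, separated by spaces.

64.409 -60.002

cos θ_2 = (168.9972−7²−8²)/(2·7·8) = 0.5000; θ_2 = -60.0017° (elbow-down)
β = atan2(6.9280,11.0000) = 32.2035°; ψ = atan2(-6.9283,10.9998) = -32.2051°
θ_1 = β − ψ = 64.4086°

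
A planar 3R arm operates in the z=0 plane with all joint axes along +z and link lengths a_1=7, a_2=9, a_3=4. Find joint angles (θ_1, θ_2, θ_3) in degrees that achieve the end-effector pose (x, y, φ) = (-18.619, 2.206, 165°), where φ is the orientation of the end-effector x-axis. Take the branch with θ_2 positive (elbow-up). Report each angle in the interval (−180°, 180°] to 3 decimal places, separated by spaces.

wrist centre = target − a_3·(cos φ, sin φ) = (-14.7553, 1.1707)
cos θ_2 = (219.0894−7²−9²)/(2·7·9) = 0.7071; θ_2 = 45.0039° (elbow-up)
β = atan2(1.1707,-14.7553) = 175.4635°; ψ = atan2(6.3644,13.3635) = 25.4662°
θ_1 = β − ψ = 149.9973°
θ_3 = φ − θ_1 − θ_2 = -30.0012° (wrapped to (-180°,180°])

149.997 45.004 -30.001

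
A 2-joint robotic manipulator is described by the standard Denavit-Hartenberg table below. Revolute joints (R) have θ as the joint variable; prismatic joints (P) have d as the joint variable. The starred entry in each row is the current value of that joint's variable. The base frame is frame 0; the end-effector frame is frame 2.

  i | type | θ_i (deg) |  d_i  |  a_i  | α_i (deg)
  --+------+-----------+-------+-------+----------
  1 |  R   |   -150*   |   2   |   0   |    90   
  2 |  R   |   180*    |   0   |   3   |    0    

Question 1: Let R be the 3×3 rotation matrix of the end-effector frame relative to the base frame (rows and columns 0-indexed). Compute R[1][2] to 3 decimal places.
0.866

End-effector z-axis (col 2 of R) = (-0.5000,0.8660,0.0000)
R[1][2] = 0.8660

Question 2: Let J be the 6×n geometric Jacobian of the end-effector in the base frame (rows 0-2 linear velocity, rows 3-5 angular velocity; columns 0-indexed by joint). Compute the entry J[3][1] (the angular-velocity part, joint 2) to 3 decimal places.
axis z_1 = (-0.5000,0.8660,0.0000); lever o_n−o_1 = (2.5981,1.5000,0.0000)
cross product → J_v[:, 1] = (0.0000,0.0000,-3.0000)
J_ω[:, 1] = z_1
entry J[3][1] = -0.5000

-0.500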